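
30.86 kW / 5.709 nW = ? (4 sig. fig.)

5406000000000

(30.86 × 10³) / (5.709 × 10⁻⁹) = 5.4055 × 10¹²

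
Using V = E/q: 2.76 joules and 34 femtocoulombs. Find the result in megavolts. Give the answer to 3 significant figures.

(2.76) / (34e-15) = 0.081176e15 V

81200000 megavolts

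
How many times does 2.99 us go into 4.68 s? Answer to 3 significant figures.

1570000

(4.68) / (2.99 × 10^-6) = 1.565 × 10^6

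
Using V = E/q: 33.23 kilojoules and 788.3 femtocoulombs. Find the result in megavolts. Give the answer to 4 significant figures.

42150000000 megavolts

(33.23e3) / (788.3e-15) = 0.042154e18 V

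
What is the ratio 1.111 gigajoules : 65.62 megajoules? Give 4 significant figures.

16.93

(1.111e9) / (65.62e6) = 0.016931e3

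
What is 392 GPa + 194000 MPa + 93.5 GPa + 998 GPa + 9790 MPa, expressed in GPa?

1687.29 GPa

In GPa:
  392 GPa → 392
  194000 MPa = 194000 × 10^-3 GPa = 194
  93.5 GPa → 93.5
  998 GPa → 998
  9790 MPa = 9790 × 10^-3 GPa = 9.79
Sum: 392 + 194 + 93.5 + 998 + 9.79 = 1687.29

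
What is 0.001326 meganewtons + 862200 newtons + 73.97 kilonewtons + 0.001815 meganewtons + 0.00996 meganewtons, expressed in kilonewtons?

In kilonewtons:
  0.001326 meganewtons = 0.001326 × 10^3 kilonewtons = 1.326
  862200 newtons = 862200 × 10^-3 kilonewtons = 862.2
  73.97 kilonewtons → 73.97
  0.001815 meganewtons = 0.001815 × 10^3 kilonewtons = 1.815
  0.00996 meganewtons = 0.00996 × 10^3 kilonewtons = 9.96
Sum: 1.326 + 862.2 + 73.97 + 1.815 + 9.96 = 949.271

949.271 kilonewtons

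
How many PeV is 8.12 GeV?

giga = 1e9, peta = 1e15; factor is 1e-6.
8.12 × 1e-6 = 0.00000812

0.00000812 PeV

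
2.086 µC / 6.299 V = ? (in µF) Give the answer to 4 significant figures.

(2.086 × 10⁻⁶) / (6.299) = 0.331164 × 10⁻⁶ F

0.3312 µF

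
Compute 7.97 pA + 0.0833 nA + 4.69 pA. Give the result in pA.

95.96 pA

In pA:
  7.97 pA → 7.97
  0.0833 nA = 0.0833 × 10³ pA = 83.3
  4.69 pA → 4.69
Sum: 7.97 + 83.3 + 4.69 = 95.96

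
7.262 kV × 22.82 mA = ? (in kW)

7.262 × 10^3 × 22.82 × 10^-3 = 165.71884 W

0.16571884 kW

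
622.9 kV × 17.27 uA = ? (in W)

622.9 × 10^3 × 17.27 × 10^-6 = 10757.483 × 10^-3 W

10.757483 W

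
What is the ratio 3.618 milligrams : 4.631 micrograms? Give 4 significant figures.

781.3

(3.618e-3) / (4.631e-6) = 0.78126e3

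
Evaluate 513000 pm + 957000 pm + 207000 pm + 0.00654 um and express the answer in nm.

In nm:
  513000 pm = 513000 × 10^-3 nm = 513
  957000 pm = 957000 × 10^-3 nm = 957
  207000 pm = 207000 × 10^-3 nm = 207
  0.00654 um = 0.00654 × 10^3 nm = 6.54
Sum: 513 + 957 + 207 + 6.54 = 1683.54

1683.54 nm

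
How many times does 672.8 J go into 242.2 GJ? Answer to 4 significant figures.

360000000

(242.2e9) / (672.8) = 0.35999e9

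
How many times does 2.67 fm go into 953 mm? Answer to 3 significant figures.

(953 × 10⁻³) / (2.67 × 10⁻¹⁵) = 356.9 × 10¹²

357000000000000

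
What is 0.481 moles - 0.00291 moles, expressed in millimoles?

In millimoles:
  0.481 moles = 0.481 × 10^3 millimoles = 481
  0.00291 moles = 0.00291 × 10^3 millimoles = 2.91
Difference: 481 - 2.91 = 478.09

478.09 millimoles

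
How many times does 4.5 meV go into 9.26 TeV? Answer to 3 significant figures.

2060000000000000

(9.26e12) / (4.5e-3) = 2.058e15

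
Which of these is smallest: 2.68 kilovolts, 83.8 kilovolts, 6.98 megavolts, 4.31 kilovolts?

2.68 kilovolts = 2680 volts
83.8 kilovolts = 83800 volts
6.98 megavolts = 6980000 volts
4.31 kilovolts = 4310 volts

2.68 kilovolts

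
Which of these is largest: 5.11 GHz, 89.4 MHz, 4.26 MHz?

5.11 GHz

5.11 GHz = 5110000000 Hz
89.4 MHz = 89400000 Hz
4.26 MHz = 4260000 Hz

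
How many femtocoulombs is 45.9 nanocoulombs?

nano = 10⁻⁹, femto = 10⁻¹⁵; factor is 10⁶.
45.9 × 10⁶ = 45900000

45900000 femtocoulombs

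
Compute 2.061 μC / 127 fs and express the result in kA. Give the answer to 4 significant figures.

16230 kA

(2.061 × 10^-6) / (127 × 10^-15) = 0.0162283 × 10^9 A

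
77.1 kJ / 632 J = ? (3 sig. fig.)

122

(77.1 × 10^3) / (632) = 0.122 × 10^3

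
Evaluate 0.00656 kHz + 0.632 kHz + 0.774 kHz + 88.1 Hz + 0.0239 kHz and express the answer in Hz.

In Hz:
  0.00656 kHz = 0.00656e3 Hz = 6.56
  0.632 kHz = 0.632e3 Hz = 632
  0.774 kHz = 0.774e3 Hz = 774
  88.1 Hz → 88.1
  0.0239 kHz = 0.0239e3 Hz = 23.9
Sum: 6.56 + 632 + 774 + 88.1 + 23.9 = 1524.56

1524.56 Hz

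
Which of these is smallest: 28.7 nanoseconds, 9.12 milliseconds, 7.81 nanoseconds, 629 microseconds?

7.81 nanoseconds

28.7 nanoseconds = 0.0000000287 seconds
9.12 milliseconds = 0.00912 seconds
7.81 nanoseconds = 0.00000000781 seconds
629 microseconds = 0.000629 seconds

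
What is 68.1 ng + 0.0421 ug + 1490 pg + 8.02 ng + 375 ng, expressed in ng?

494.71 ng

In ng:
  68.1 ng → 68.1
  0.0421 ug = 0.0421 × 10³ ng = 42.1
  1490 pg = 1490 × 10⁻³ ng = 1.49
  8.02 ng → 8.02
  375 ng → 375
Sum: 68.1 + 42.1 + 1.49 + 8.02 + 375 = 494.71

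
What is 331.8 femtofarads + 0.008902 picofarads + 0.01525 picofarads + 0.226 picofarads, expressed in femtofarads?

581.952 femtofarads

In femtofarads:
  331.8 femtofarads → 331.8
  0.008902 picofarads = 0.008902 × 10³ femtofarads = 8.902
  0.01525 picofarads = 0.01525 × 10³ femtofarads = 15.25
  0.226 picofarads = 0.226 × 10³ femtofarads = 226
Sum: 331.8 + 8.902 + 15.25 + 226 = 581.952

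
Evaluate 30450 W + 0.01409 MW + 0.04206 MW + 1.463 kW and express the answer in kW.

88.063 kW

In kW:
  30450 W = 30450e-3 kW = 30.45
  0.01409 MW = 0.01409e3 kW = 14.09
  0.04206 MW = 0.04206e3 kW = 42.06
  1.463 kW → 1.463
Sum: 30.45 + 14.09 + 42.06 + 1.463 = 88.063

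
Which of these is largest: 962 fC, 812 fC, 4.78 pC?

962 fC = 0.000000000000962 C
812 fC = 0.000000000000812 C
4.78 pC = 0.00000000000478 C

4.78 pC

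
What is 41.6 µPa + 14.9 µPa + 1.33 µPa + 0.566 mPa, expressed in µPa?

In µPa:
  41.6 µPa → 41.6
  14.9 µPa → 14.9
  1.33 µPa → 1.33
  0.566 mPa = 0.566e3 µPa = 566
Sum: 41.6 + 14.9 + 1.33 + 566 = 623.83

623.83 µPa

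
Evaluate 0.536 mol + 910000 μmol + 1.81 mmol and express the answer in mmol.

In mmol:
  0.536 mol = 0.536 × 10³ mmol = 536
  910000 μmol = 910000 × 10⁻³ mmol = 910
  1.81 mmol → 1.81
Sum: 536 + 910 + 1.81 = 1447.81

1447.81 mmol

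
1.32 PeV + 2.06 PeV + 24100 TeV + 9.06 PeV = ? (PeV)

36.54 PeV

In PeV:
  1.32 PeV → 1.32
  2.06 PeV → 2.06
  24100 TeV = 24100e-3 PeV = 24.1
  9.06 PeV → 9.06
Sum: 1.32 + 2.06 + 24.1 + 9.06 = 36.54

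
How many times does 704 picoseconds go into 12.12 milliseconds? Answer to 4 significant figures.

(12.12 × 10⁻³) / (704 × 10⁻¹²) = 0.017216 × 10⁹

17220000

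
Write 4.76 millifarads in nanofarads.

4760000 nanofarads

milli = 10⁻³, nano = 10⁻⁹; factor is 10⁶.
4.76 × 10⁶ = 4760000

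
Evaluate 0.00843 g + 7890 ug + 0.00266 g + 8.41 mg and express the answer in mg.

27.39 mg

In mg:
  0.00843 g = 0.00843 × 10^3 mg = 8.43
  7890 ug = 7890 × 10^-3 mg = 7.89
  0.00266 g = 0.00266 × 10^3 mg = 2.66
  8.41 mg → 8.41
Sum: 8.43 + 7.89 + 2.66 + 8.41 = 27.39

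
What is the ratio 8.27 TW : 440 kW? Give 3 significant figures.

18800000

(8.27 × 10^12) / (440 × 10^3) = 0.0188 × 10^9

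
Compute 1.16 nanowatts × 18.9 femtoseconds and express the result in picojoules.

0.000000000021924 picojoules

1.16 × 10⁻⁹ × 18.9 × 10⁻¹⁵ = 21.924 × 10⁻²⁴ J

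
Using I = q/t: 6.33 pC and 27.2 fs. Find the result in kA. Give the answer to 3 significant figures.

(6.33 × 10^-12) / (27.2 × 10^-15) = 0.23272 × 10^3 A

0.233 kA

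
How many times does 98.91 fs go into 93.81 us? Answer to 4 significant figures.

(93.81 × 10^-6) / (98.91 × 10^-15) = 0.94844 × 10^9

948400000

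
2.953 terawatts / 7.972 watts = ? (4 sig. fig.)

(2.953e12) / (7.972) = 0.37042e12

370400000000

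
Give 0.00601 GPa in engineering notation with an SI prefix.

6.01 MPa

= 6.01 × 10^6 Pa; 10^6 is mega.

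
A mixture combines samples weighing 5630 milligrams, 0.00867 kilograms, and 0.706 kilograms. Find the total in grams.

In grams:
  5630 milligrams = 5630 × 10^-3 grams = 5.63
  0.00867 kilograms = 0.00867 × 10^3 grams = 8.67
  0.706 kilograms = 0.706 × 10^3 grams = 706
Sum: 5.63 + 8.67 + 706 = 720.3

720.3 grams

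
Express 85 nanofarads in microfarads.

nano = 10^-9, micro = 10^-6; factor is 10^-3.
85 × 10^-3 = 0.085

0.085 microfarads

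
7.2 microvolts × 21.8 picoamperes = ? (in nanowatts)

0.00000015696 nanowatts

7.2e-6 × 21.8e-12 = 156.96e-18 W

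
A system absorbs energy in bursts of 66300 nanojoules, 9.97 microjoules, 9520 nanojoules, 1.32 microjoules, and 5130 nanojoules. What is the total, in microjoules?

In microjoules:
  66300 nanojoules = 66300 × 10^-3 microjoules = 66.3
  9.97 microjoules → 9.97
  9520 nanojoules = 9520 × 10^-3 microjoules = 9.52
  1.32 microjoules → 1.32
  5130 nanojoules = 5130 × 10^-3 microjoules = 5.13
Sum: 66.3 + 9.97 + 9.52 + 1.32 + 5.13 = 92.24

92.24 microjoules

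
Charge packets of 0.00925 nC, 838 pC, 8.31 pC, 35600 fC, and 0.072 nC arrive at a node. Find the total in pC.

In pC:
  0.00925 nC = 0.00925 × 10^3 pC = 9.25
  838 pC → 838
  8.31 pC → 8.31
  35600 fC = 35600 × 10^-3 pC = 35.6
  0.072 nC = 0.072 × 10^3 pC = 72
Sum: 9.25 + 838 + 8.31 + 35.6 + 72 = 963.16

963.16 pC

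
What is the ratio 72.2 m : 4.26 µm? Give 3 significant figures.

16900000

(72.2) / (4.26 × 10^-6) = 16.95 × 10^6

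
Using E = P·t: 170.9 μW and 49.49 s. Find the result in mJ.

8.457841 mJ

170.9 × 10^-6 × 49.49 = 8457.841 × 10^-6 J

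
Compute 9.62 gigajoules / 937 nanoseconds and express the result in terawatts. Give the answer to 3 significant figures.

10300 terawatts

(9.62 × 10⁹) / (937 × 10⁻⁹) = 0.010267 × 10¹⁸ W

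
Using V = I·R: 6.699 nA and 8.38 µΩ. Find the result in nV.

6.699e-9 × 8.38e-6 = 56.13762e-15 V

0.00005613762 nV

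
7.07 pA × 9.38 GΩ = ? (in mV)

7.07 × 10^-12 × 9.38 × 10^9 = 66.3166 × 10^-3 V

66.3166 mV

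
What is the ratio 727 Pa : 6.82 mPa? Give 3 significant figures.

107000

(727) / (6.82 × 10^-3) = 106.6 × 10^3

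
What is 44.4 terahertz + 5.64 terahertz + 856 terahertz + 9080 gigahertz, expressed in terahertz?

915.12 terahertz

In terahertz:
  44.4 terahertz → 44.4
  5.64 terahertz → 5.64
  856 terahertz → 856
  9080 gigahertz = 9080 × 10^-3 terahertz = 9.08
Sum: 44.4 + 5.64 + 856 + 9.08 = 915.12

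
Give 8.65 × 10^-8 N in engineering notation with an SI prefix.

= 86.5 × 10^-9 N; 10^-9 is nano.

86.5 nN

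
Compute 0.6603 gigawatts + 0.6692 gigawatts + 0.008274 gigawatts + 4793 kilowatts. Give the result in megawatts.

In megawatts:
  0.6603 gigawatts = 0.6603 × 10³ megawatts = 660.3
  0.6692 gigawatts = 0.6692 × 10³ megawatts = 669.2
  0.008274 gigawatts = 0.008274 × 10³ megawatts = 8.274
  4793 kilowatts = 4793 × 10⁻³ megawatts = 4.793
Sum: 660.3 + 669.2 + 8.274 + 4.793 = 1342.567

1342.567 megawatts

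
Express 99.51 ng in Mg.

0.00000000000009951 Mg

nano = 10^-9, mega = 10^6; factor is 10^-15.
99.51 × 10^-15 = 0.00000000000009951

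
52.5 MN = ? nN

52500000000000000 nN

mega = 10^6, nano = 10^-9; factor is 10^15.
52.5 × 10^15 = 52500000000000000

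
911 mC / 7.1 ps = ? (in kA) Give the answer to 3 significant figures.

128000000 kA

(911 × 10^-3) / (7.1 × 10^-12) = 128.31 × 10^9 A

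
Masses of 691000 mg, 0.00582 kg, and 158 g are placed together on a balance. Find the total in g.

854.82 g

In g:
  691000 mg = 691000 × 10^-3 g = 691
  0.00582 kg = 0.00582 × 10^3 g = 5.82
  158 g → 158
Sum: 691 + 5.82 + 158 = 854.82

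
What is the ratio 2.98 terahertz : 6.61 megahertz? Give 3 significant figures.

(2.98 × 10^12) / (6.61 × 10^6) = 0.4508 × 10^6

451000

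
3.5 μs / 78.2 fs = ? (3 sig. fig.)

44800000

(3.5 × 10^-6) / (78.2 × 10^-15) = 0.04476 × 10^9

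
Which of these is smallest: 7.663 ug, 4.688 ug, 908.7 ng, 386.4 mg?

7.663 ug = 0.000007663 g
4.688 ug = 0.000004688 g
908.7 ng = 0.0000009087 g
386.4 mg = 0.3864 g

908.7 ng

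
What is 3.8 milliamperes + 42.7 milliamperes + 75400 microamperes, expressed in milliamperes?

In milliamperes:
  3.8 milliamperes → 3.8
  42.7 milliamperes → 42.7
  75400 microamperes = 75400 × 10^-3 milliamperes = 75.4
Sum: 3.8 + 42.7 + 75.4 = 121.9

121.9 milliamperes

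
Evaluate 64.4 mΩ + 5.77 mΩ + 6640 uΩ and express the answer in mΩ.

In mΩ:
  64.4 mΩ → 64.4
  5.77 mΩ → 5.77
  6640 uΩ = 6640 × 10^-3 mΩ = 6.64
Sum: 64.4 + 5.77 + 6.64 = 76.81

76.81 mΩ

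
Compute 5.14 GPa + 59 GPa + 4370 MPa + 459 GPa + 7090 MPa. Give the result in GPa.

In GPa:
  5.14 GPa → 5.14
  59 GPa → 59
  4370 MPa = 4370 × 10^-3 GPa = 4.37
  459 GPa → 459
  7090 MPa = 7090 × 10^-3 GPa = 7.09
Sum: 5.14 + 59 + 4.37 + 459 + 7.09 = 534.6

534.6 GPa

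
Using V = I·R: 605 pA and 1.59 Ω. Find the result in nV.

605e-12 × 1.59 = 961.95e-12 V

0.96195 nV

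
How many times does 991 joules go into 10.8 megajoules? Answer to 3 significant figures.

10900

(10.8 × 10⁶) / (991) = 0.0109 × 10⁶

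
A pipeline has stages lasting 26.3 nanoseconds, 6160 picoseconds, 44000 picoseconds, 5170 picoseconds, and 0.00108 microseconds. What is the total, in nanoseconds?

82.71 nanoseconds

In nanoseconds:
  26.3 nanoseconds → 26.3
  6160 picoseconds = 6160 × 10⁻³ nanoseconds = 6.16
  44000 picoseconds = 44000 × 10⁻³ nanoseconds = 44
  5170 picoseconds = 5170 × 10⁻³ nanoseconds = 5.17
  0.00108 microseconds = 0.00108 × 10³ nanoseconds = 1.08
Sum: 26.3 + 6.16 + 44 + 5.17 + 1.08 = 82.71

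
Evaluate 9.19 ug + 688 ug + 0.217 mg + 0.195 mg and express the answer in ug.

1109.19 ug

In ug:
  9.19 ug → 9.19
  688 ug → 688
  0.217 mg = 0.217 × 10^3 ug = 217
  0.195 mg = 0.195 × 10^3 ug = 195
Sum: 9.19 + 688 + 217 + 195 = 1109.19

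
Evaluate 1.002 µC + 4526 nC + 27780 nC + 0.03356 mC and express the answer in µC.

In µC:
  1.002 µC → 1.002
  4526 nC = 4526 × 10⁻³ µC = 4.526
  27780 nC = 27780 × 10⁻³ µC = 27.78
  0.03356 mC = 0.03356 × 10³ µC = 33.56
Sum: 1.002 + 4.526 + 27.78 + 33.56 = 66.868

66.868 µC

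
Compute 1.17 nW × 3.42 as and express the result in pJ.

1.17 × 10^-9 × 3.42 × 10^-18 = 4.0014 × 10^-27 J

0.0000000000000040014 pJ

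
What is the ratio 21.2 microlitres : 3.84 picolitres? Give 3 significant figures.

(21.2e-6) / (3.84e-12) = 5.521e6

5520000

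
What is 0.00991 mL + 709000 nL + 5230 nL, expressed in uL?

724.14 uL

In uL:
  0.00991 mL = 0.00991 × 10³ uL = 9.91
  709000 nL = 709000 × 10⁻³ uL = 709
  5230 nL = 5230 × 10⁻³ uL = 5.23
Sum: 9.91 + 709 + 5.23 = 724.14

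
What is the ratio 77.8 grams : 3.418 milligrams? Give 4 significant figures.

22760

(77.8) / (3.418 × 10^-3) = 22.762 × 10^3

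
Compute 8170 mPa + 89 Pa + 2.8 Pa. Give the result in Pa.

99.97 Pa

In Pa:
  8170 mPa = 8170e-3 Pa = 8.17
  89 Pa → 89
  2.8 Pa → 2.8
Sum: 8.17 + 89 + 2.8 = 99.97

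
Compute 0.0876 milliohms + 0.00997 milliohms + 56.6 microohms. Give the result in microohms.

154.17 microohms

In microohms:
  0.0876 milliohms = 0.0876e3 microohms = 87.6
  0.00997 milliohms = 0.00997e3 microohms = 9.97
  56.6 microohms → 56.6
Sum: 87.6 + 9.97 + 56.6 = 154.17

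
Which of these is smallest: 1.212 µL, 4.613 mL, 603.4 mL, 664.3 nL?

1.212 µL = 0.000001212 L
4.613 mL = 0.004613 L
603.4 mL = 0.6034 L
664.3 nL = 0.0000006643 L

664.3 nL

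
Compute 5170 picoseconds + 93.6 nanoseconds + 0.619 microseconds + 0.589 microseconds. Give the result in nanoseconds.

1306.77 nanoseconds

In nanoseconds:
  5170 picoseconds = 5170 × 10^-3 nanoseconds = 5.17
  93.6 nanoseconds → 93.6
  0.619 microseconds = 0.619 × 10^3 nanoseconds = 619
  0.589 microseconds = 0.589 × 10^3 nanoseconds = 589
Sum: 5.17 + 93.6 + 619 + 589 = 1306.77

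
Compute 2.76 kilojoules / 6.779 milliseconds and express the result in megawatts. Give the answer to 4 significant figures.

0.4071 megawatts

(2.76 × 10^3) / (6.779 × 10^-3) = 0.40714 × 10^6 W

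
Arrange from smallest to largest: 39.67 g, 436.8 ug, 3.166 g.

39.67 g = 39.67 g
436.8 ug = 0.0004368 g
3.166 g = 3.166 g

436.8 ug < 3.166 g < 39.67 g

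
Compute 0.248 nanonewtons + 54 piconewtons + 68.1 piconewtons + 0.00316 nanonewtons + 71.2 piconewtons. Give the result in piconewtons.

In piconewtons:
  0.248 nanonewtons = 0.248 × 10³ piconewtons = 248
  54 piconewtons → 54
  68.1 piconewtons → 68.1
  0.00316 nanonewtons = 0.00316 × 10³ piconewtons = 3.16
  71.2 piconewtons → 71.2
Sum: 248 + 54 + 68.1 + 3.16 + 71.2 = 444.46

444.46 piconewtons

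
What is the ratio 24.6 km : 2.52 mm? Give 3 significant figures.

9760000

(24.6 × 10^3) / (2.52 × 10^-3) = 9.762 × 10^6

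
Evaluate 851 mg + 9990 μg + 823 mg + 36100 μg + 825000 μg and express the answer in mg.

In mg:
  851 mg → 851
  9990 μg = 9990e-3 mg = 9.99
  823 mg → 823
  36100 μg = 36100e-3 mg = 36.1
  825000 μg = 825000e-3 mg = 825
Sum: 851 + 9.99 + 823 + 36.1 + 825 = 2545.09

2545.09 mg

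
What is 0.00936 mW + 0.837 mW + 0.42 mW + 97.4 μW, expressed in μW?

In μW:
  0.00936 mW = 0.00936 × 10³ μW = 9.36
  0.837 mW = 0.837 × 10³ μW = 837
  0.42 mW = 0.42 × 10³ μW = 420
  97.4 μW → 97.4
Sum: 9.36 + 837 + 420 + 97.4 = 1363.76

1363.76 μW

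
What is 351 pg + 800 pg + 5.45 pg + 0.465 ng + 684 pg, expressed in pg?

In pg:
  351 pg → 351
  800 pg → 800
  5.45 pg → 5.45
  0.465 ng = 0.465 × 10^3 pg = 465
  684 pg → 684
Sum: 351 + 800 + 5.45 + 465 + 684 = 2305.45

2305.45 pg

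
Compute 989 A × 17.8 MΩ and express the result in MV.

989 × 17.8e6 = 17604.2e6 V

17604.2 MV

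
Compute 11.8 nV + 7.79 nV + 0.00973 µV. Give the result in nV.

In nV:
  11.8 nV → 11.8
  7.79 nV → 7.79
  0.00973 µV = 0.00973 × 10³ nV = 9.73
Sum: 11.8 + 7.79 + 9.73 = 29.32

29.32 nV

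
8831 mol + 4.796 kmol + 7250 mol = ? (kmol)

20.877 kmol

In kmol:
  8831 mol = 8831 × 10^-3 kmol = 8.831
  4.796 kmol → 4.796
  7250 mol = 7250 × 10^-3 kmol = 7.25
Sum: 8.831 + 4.796 + 7.25 = 20.877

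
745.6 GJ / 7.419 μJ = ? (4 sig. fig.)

100500000000000000

(745.6 × 10^9) / (7.419 × 10^-6) = 100.5 × 10^15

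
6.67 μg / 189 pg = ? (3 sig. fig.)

(6.67 × 10^-6) / (189 × 10^-12) = 0.03529 × 10^6

35300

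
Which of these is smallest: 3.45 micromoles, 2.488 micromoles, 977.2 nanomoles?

977.2 nanomoles

3.45 micromoles = 0.00000345 moles
2.488 micromoles = 0.000002488 moles
977.2 nanomoles = 0.0000009772 moles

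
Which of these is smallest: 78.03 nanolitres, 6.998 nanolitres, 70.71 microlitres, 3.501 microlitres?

78.03 nanolitres = 0.00000007803 litres
6.998 nanolitres = 0.000000006998 litres
70.71 microlitres = 0.00007071 litres
3.501 microlitres = 0.000003501 litres

6.998 nanolitres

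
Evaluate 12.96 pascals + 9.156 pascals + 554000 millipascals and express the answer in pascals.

In pascals:
  12.96 pascals → 12.96
  9.156 pascals → 9.156
  554000 millipascals = 554000e-3 pascals = 554
Sum: 12.96 + 9.156 + 554 = 576.116

576.116 pascals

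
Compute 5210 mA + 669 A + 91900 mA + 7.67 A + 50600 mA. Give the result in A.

In A:
  5210 mA = 5210 × 10^-3 A = 5.21
  669 A → 669
  91900 mA = 91900 × 10^-3 A = 91.9
  7.67 A → 7.67
  50600 mA = 50600 × 10^-3 A = 50.6
Sum: 5.21 + 669 + 91.9 + 7.67 + 50.6 = 824.38

824.38 A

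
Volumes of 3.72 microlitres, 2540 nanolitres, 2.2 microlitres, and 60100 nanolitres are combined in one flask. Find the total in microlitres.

68.56 microlitres

In microlitres:
  3.72 microlitres → 3.72
  2540 nanolitres = 2540e-3 microlitres = 2.54
  2.2 microlitres → 2.2
  60100 nanolitres = 60100e-3 microlitres = 60.1
Sum: 3.72 + 2.54 + 2.2 + 60.1 = 68.56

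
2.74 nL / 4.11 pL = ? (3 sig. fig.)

(2.74 × 10^-9) / (4.11 × 10^-12) = 0.6667 × 10^3

667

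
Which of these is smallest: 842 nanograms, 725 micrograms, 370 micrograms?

842 nanograms

842 nanograms = 0.000000842 grams
725 micrograms = 0.000725 grams
370 micrograms = 0.00037 grams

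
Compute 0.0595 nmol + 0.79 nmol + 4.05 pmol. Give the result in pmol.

In pmol:
  0.0595 nmol = 0.0595 × 10³ pmol = 59.5
  0.79 nmol = 0.79 × 10³ pmol = 790
  4.05 pmol → 4.05
Sum: 59.5 + 790 + 4.05 = 853.55

853.55 pmol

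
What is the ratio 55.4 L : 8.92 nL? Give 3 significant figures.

(55.4) / (8.92e-9) = 6.211e9

6210000000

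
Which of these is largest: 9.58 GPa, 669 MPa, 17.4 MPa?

9.58 GPa

9.58 GPa = 9580000000 Pa
669 MPa = 669000000 Pa
17.4 MPa = 17400000 Pa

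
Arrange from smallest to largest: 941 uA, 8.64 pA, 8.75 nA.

941 uA = 0.000941 A
8.64 pA = 0.00000000000864 A
8.75 nA = 0.00000000875 A

8.64 pA < 8.75 nA < 941 uA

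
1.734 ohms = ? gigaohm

0.000000001734 gigaohms

(no prefix) = 10^0, giga = 10^9; factor is 10^-9.
1.734 × 10^-9 = 0.000000001734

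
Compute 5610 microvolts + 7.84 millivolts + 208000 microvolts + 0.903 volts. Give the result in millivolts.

In millivolts:
  5610 microvolts = 5610 × 10⁻³ millivolts = 5.61
  7.84 millivolts → 7.84
  208000 microvolts = 208000 × 10⁻³ millivolts = 208
  0.903 volts = 0.903 × 10³ millivolts = 903
Sum: 5.61 + 7.84 + 208 + 903 = 1124.45

1124.45 millivolts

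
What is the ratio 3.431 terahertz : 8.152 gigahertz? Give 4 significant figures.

420.9

(3.431e12) / (8.152e9) = 0.42088e3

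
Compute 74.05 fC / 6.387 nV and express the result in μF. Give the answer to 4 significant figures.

(74.05 × 10⁻¹⁵) / (6.387 × 10⁻⁹) = 11.5939 × 10⁻⁶ F

11.59 μF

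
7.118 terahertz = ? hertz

tera = 10¹², (no prefix) = 10⁰; factor is 10¹².
7.118 × 10¹² = 7118000000000

7118000000000 hertz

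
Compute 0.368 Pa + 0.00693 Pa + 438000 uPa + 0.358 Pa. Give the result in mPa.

In mPa:
  0.368 Pa = 0.368 × 10³ mPa = 368
  0.00693 Pa = 0.00693 × 10³ mPa = 6.93
  438000 uPa = 438000 × 10⁻³ mPa = 438
  0.358 Pa = 0.358 × 10³ mPa = 358
Sum: 368 + 6.93 + 438 + 358 = 1170.93

1170.93 mPa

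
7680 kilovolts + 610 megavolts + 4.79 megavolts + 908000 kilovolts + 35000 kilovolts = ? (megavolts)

1565.47 megavolts

In megavolts:
  7680 kilovolts = 7680 × 10⁻³ megavolts = 7.68
  610 megavolts → 610
  4.79 megavolts → 4.79
  908000 kilovolts = 908000 × 10⁻³ megavolts = 908
  35000 kilovolts = 35000 × 10⁻³ megavolts = 35
Sum: 7.68 + 610 + 4.79 + 908 + 35 = 1565.47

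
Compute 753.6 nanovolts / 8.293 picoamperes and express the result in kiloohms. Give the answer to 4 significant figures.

90.87 kiloohms

(753.6 × 10⁻⁹) / (8.293 × 10⁻¹²) = 90.8718 × 10³ Ω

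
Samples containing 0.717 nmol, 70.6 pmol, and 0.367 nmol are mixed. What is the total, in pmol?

1154.6 pmol

In pmol:
  0.717 nmol = 0.717 × 10^3 pmol = 717
  70.6 pmol → 70.6
  0.367 nmol = 0.367 × 10^3 pmol = 367
Sum: 717 + 70.6 + 367 = 1154.6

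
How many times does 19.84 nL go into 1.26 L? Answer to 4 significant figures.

(1.26) / (19.84e-9) = 0.063508e9

63510000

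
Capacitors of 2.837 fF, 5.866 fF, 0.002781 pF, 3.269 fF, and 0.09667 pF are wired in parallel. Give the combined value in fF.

In fF:
  2.837 fF → 2.837
  5.866 fF → 5.866
  0.002781 pF = 0.002781e3 fF = 2.781
  3.269 fF → 3.269
  0.09667 pF = 0.09667e3 fF = 96.67
Sum: 2.837 + 5.866 + 2.781 + 3.269 + 96.67 = 111.423

111.423 fF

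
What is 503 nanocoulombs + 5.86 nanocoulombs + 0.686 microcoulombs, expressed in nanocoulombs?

1194.86 nanocoulombs

In nanocoulombs:
  503 nanocoulombs → 503
  5.86 nanocoulombs → 5.86
  0.686 microcoulombs = 0.686 × 10^3 nanocoulombs = 686
Sum: 503 + 5.86 + 686 = 1194.86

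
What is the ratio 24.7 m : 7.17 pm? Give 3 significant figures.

3440000000000

(24.7) / (7.17e-12) = 3.445e12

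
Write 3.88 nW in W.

nano = 10^-9, (no prefix) = 10^0; factor is 10^-9.
3.88 × 10^-9 = 0.00000000388

0.00000000388 W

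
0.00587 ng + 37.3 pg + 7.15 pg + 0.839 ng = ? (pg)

889.32 pg

In pg:
  0.00587 ng = 0.00587e3 pg = 5.87
  37.3 pg → 37.3
  7.15 pg → 7.15
  0.839 ng = 0.839e3 pg = 839
Sum: 5.87 + 37.3 + 7.15 + 839 = 889.32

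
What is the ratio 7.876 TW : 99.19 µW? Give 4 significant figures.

(7.876e12) / (99.19e-6) = 0.079403e18

79400000000000000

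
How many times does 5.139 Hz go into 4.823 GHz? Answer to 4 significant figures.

938500000

(4.823 × 10^9) / (5.139) = 0.93851 × 10^9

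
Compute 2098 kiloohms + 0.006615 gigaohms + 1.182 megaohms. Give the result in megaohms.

9.895 megaohms

In megaohms:
  2098 kiloohms = 2098e-3 megaohms = 2.098
  0.006615 gigaohms = 0.006615e3 megaohms = 6.615
  1.182 megaohms → 1.182
Sum: 2.098 + 6.615 + 1.182 = 9.895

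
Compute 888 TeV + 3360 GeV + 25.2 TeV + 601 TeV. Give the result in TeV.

1517.56 TeV

In TeV:
  888 TeV → 888
  3360 GeV = 3360e-3 TeV = 3.36
  25.2 TeV → 25.2
  601 TeV → 601
Sum: 888 + 3.36 + 25.2 + 601 = 1517.56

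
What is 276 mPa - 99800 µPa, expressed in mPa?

176.2 mPa

In mPa:
  276 mPa → 276
  99800 µPa = 99800e-3 mPa = 99.8
Difference: 276 - 99.8 = 176.2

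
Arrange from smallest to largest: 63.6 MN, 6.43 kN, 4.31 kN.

63.6 MN = 63600000 N
6.43 kN = 6430 N
4.31 kN = 4310 N

4.31 kN < 6.43 kN < 63.6 MN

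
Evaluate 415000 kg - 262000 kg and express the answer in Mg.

In Mg:
  415000 kg = 415000 × 10⁻³ Mg = 415
  262000 kg = 262000 × 10⁻³ Mg = 262
Difference: 415 - 262 = 153

153 Mg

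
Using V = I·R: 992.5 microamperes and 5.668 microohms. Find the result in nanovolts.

5.62549 nanovolts

992.5e-6 × 5.668e-6 = 5625.49e-12 V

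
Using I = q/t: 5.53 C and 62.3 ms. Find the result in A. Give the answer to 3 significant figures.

(5.53) / (62.3 × 10⁻³) = 0.088764 × 10³ A

88.8 A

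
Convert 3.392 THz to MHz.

3392000 MHz

tera = 10¹², mega = 10⁶; factor is 10⁶.
3.392 × 10⁶ = 3392000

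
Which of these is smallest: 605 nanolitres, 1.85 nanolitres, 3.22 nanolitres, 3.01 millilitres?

605 nanolitres = 0.000000605 litres
1.85 nanolitres = 0.00000000185 litres
3.22 nanolitres = 0.00000000322 litres
3.01 millilitres = 0.00301 litres

1.85 nanolitres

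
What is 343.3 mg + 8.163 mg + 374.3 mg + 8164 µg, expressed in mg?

733.927 mg

In mg:
  343.3 mg → 343.3
  8.163 mg → 8.163
  374.3 mg → 374.3
  8164 µg = 8164e-3 mg = 8.164
Sum: 343.3 + 8.163 + 374.3 + 8.164 = 733.927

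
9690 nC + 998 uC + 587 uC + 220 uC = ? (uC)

1814.69 uC

In uC:
  9690 nC = 9690 × 10^-3 uC = 9.69
  998 uC → 998
  587 uC → 587
  220 uC → 220
Sum: 9.69 + 998 + 587 + 220 = 1814.69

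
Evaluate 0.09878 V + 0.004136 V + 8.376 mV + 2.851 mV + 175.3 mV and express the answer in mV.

289.443 mV

In mV:
  0.09878 V = 0.09878 × 10^3 mV = 98.78
  0.004136 V = 0.004136 × 10^3 mV = 4.136
  8.376 mV → 8.376
  2.851 mV → 2.851
  175.3 mV → 175.3
Sum: 98.78 + 4.136 + 8.376 + 2.851 + 175.3 = 289.443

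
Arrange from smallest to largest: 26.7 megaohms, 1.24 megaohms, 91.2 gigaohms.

1.24 megaohms < 26.7 megaohms < 91.2 gigaohms

26.7 megaohms = 26700000 ohms
1.24 megaohms = 1240000 ohms
91.2 gigaohms = 91200000000 ohms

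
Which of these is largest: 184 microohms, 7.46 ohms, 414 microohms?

184 microohms = 0.000184 ohms
7.46 ohms = 7.46 ohms
414 microohms = 0.000414 ohms

7.46 ohms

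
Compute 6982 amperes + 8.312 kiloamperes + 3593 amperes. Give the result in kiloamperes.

In kiloamperes:
  6982 amperes = 6982 × 10^-3 kiloamperes = 6.982
  8.312 kiloamperes → 8.312
  3593 amperes = 3593 × 10^-3 kiloamperes = 3.593
Sum: 6.982 + 8.312 + 3.593 = 18.887

18.887 kiloamperes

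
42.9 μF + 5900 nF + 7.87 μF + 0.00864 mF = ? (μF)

In μF:
  42.9 μF → 42.9
  5900 nF = 5900e-3 μF = 5.9
  7.87 μF → 7.87
  0.00864 mF = 0.00864e3 μF = 8.64
Sum: 42.9 + 5.9 + 7.87 + 8.64 = 65.31

65.31 μF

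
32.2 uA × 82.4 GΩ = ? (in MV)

2.65328 MV

32.2 × 10⁻⁶ × 82.4 × 10⁹ = 2653.28 × 10³ V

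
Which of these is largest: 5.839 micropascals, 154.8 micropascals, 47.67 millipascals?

5.839 micropascals = 0.000005839 pascals
154.8 micropascals = 0.0001548 pascals
47.67 millipascals = 0.04767 pascals

47.67 millipascals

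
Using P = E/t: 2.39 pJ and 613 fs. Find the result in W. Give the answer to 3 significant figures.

(2.39 × 10⁻¹²) / (613 × 10⁻¹⁵) = 0.0038989 × 10³ W

3.90 W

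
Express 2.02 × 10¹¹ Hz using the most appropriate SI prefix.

= 202 × 10⁹ Hz; 10⁹ is giga.

202 GHz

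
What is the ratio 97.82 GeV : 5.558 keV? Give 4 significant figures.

17600000

(97.82e9) / (5.558e3) = 17.6e6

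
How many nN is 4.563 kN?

4563000000000 nN

kilo = 10^3, nano = 10^-9; factor is 10^12.
4.563 × 10^12 = 4563000000000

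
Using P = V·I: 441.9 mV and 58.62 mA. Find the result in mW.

441.9 × 10⁻³ × 58.62 × 10⁻³ = 25904.178 × 10⁻⁶ W

25.904178 mW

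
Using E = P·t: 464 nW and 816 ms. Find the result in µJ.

464 × 10⁻⁹ × 816 × 10⁻³ = 378624 × 10⁻¹² J

0.378624 µJ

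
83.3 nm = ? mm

0.0000833 mm

nano = 1e-9, milli = 1e-3; factor is 1e-6.
83.3 × 1e-6 = 0.0000833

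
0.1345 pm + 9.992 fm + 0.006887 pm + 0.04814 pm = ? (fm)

In fm:
  0.1345 pm = 0.1345e3 fm = 134.5
  9.992 fm → 9.992
  0.006887 pm = 0.006887e3 fm = 6.887
  0.04814 pm = 0.04814e3 fm = 48.14
Sum: 134.5 + 9.992 + 6.887 + 48.14 = 199.519

199.519 fm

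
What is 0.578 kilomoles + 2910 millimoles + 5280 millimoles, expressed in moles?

586.19 moles

In moles:
  0.578 kilomoles = 0.578 × 10^3 moles = 578
  2910 millimoles = 2910 × 10^-3 moles = 2.91
  5280 millimoles = 5280 × 10^-3 moles = 5.28
Sum: 578 + 2.91 + 5.28 = 586.19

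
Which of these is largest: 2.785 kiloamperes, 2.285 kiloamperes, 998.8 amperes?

2.785 kiloamperes = 2785 amperes
2.285 kiloamperes = 2285 amperes
998.8 amperes = 998.8 amperes

2.785 kiloamperes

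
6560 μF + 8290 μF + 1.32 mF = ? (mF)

In mF:
  6560 μF = 6560 × 10^-3 mF = 6.56
  8290 μF = 8290 × 10^-3 mF = 8.29
  1.32 mF → 1.32
Sum: 6.56 + 8.29 + 1.32 = 16.17

16.17 mF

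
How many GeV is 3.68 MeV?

0.00368 GeV

mega = 10^6, giga = 10^9; factor is 10^-3.
3.68 × 10^-3 = 0.00368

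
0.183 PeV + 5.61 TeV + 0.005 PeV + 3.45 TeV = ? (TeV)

197.06 TeV

In TeV:
  0.183 PeV = 0.183 × 10^3 TeV = 183
  5.61 TeV → 5.61
  0.005 PeV = 0.005 × 10^3 TeV = 5
  3.45 TeV → 3.45
Sum: 183 + 5.61 + 5 + 3.45 = 197.06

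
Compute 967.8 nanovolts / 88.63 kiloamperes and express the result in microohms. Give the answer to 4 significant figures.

(967.8 × 10^-9) / (88.63 × 10^3) = 10.9196 × 10^-12 Ω

0.00001092 microohms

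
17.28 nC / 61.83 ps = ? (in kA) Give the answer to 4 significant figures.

(17.28 × 10⁻⁹) / (61.83 × 10⁻¹²) = 0.279476 × 10³ A

0.2795 kA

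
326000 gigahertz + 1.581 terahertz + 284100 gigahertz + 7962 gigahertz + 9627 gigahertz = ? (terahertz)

In terahertz:
  326000 gigahertz = 326000 × 10^-3 terahertz = 326
  1.581 terahertz → 1.581
  284100 gigahertz = 284100 × 10^-3 terahertz = 284.1
  7962 gigahertz = 7962 × 10^-3 terahertz = 7.962
  9627 gigahertz = 9627 × 10^-3 terahertz = 9.627
Sum: 326 + 1.581 + 284.1 + 7.962 + 9.627 = 629.27

629.27 terahertz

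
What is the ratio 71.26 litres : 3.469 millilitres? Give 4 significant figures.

(71.26) / (3.469 × 10^-3) = 20.542 × 10^3

20540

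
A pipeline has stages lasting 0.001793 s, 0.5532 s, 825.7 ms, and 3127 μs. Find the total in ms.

In ms:
  0.001793 s = 0.001793 × 10³ ms = 1.793
  0.5532 s = 0.5532 × 10³ ms = 553.2
  825.7 ms → 825.7
  3127 μs = 3127 × 10⁻³ ms = 3.127
Sum: 1.793 + 553.2 + 825.7 + 3.127 = 1383.82

1383.82 ms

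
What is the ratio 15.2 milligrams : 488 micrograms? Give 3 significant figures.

(15.2 × 10⁻³) / (488 × 10⁻⁶) = 0.03115 × 10³

31.1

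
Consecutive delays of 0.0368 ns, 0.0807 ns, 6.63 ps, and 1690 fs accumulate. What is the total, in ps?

125.82 ps

In ps:
  0.0368 ns = 0.0368 × 10^3 ps = 36.8
  0.0807 ns = 0.0807 × 10^3 ps = 80.7
  6.63 ps → 6.63
  1690 fs = 1690 × 10^-3 ps = 1.69
Sum: 36.8 + 80.7 + 6.63 + 1.69 = 125.82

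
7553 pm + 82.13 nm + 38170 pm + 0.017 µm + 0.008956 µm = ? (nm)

153.809 nm

In nm:
  7553 pm = 7553 × 10^-3 nm = 7.553
  82.13 nm → 82.13
  38170 pm = 38170 × 10^-3 nm = 38.17
  0.017 µm = 0.017 × 10^3 nm = 17
  0.008956 µm = 0.008956 × 10^3 nm = 8.956
Sum: 7.553 + 82.13 + 38.17 + 17 + 8.956 = 153.809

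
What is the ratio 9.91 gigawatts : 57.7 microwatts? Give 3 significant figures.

172000000000000

(9.91 × 10^9) / (57.7 × 10^-6) = 0.1718 × 10^15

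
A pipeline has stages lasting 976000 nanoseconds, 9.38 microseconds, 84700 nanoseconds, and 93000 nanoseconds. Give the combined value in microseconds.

In microseconds:
  976000 nanoseconds = 976000e-3 microseconds = 976
  9.38 microseconds → 9.38
  84700 nanoseconds = 84700e-3 microseconds = 84.7
  93000 nanoseconds = 93000e-3 microseconds = 93
Sum: 976 + 9.38 + 84.7 + 93 = 1163.08

1163.08 microseconds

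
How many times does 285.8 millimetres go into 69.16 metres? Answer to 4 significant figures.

(69.16) / (285.8e-3) = 0.24199e3

242.0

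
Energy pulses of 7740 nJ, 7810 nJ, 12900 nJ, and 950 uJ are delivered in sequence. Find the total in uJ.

In uJ:
  7740 nJ = 7740 × 10^-3 uJ = 7.74
  7810 nJ = 7810 × 10^-3 uJ = 7.81
  12900 nJ = 12900 × 10^-3 uJ = 12.9
  950 uJ → 950
Sum: 7.74 + 7.81 + 12.9 + 950 = 978.45

978.45 uJ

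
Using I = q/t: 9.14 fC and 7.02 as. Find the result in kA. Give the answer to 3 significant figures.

1.30 kA

(9.14 × 10^-15) / (7.02 × 10^-18) = 1.302 × 10^3 A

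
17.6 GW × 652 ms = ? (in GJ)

11.4752 GJ

17.6e9 × 652e-3 = 11475.2e6 J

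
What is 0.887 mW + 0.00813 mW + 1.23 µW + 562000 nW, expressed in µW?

1458.36 µW

In µW:
  0.887 mW = 0.887e3 µW = 887
  0.00813 mW = 0.00813e3 µW = 8.13
  1.23 µW → 1.23
  562000 nW = 562000e-3 µW = 562
Sum: 887 + 8.13 + 1.23 + 562 = 1458.36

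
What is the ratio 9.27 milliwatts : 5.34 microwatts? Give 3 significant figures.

(9.27 × 10⁻³) / (5.34 × 10⁻⁶) = 1.736 × 10³

1740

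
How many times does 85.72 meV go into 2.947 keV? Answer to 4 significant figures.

34380

(2.947 × 10³) / (85.72 × 10⁻³) = 0.034379 × 10⁶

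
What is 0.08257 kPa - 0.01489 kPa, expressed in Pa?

In Pa:
  0.08257 kPa = 0.08257e3 Pa = 82.57
  0.01489 kPa = 0.01489e3 Pa = 14.89
Difference: 82.57 - 14.89 = 67.68

67.68 Pa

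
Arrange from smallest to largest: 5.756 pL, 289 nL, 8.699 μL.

5.756 pL < 289 nL < 8.699 μL

5.756 pL = 0.000000000005756 L
289 nL = 0.000000289 L
8.699 μL = 0.000008699 L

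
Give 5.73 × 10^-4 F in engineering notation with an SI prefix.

573 μF

= 573 × 10^-6 F; 10^-6 is micro.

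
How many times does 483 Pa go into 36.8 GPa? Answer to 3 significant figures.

(36.8e9) / (483) = 0.07619e9

76200000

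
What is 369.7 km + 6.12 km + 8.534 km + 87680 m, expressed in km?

472.034 km

In km:
  369.7 km → 369.7
  6.12 km → 6.12
  8.534 km → 8.534
  87680 m = 87680 × 10⁻³ km = 87.68
Sum: 369.7 + 6.12 + 8.534 + 87.68 = 472.034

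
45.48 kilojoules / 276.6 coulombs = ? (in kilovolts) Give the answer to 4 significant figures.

0.1644 kilovolts

(45.48 × 10³) / (276.6) = 0.164425 × 10³ V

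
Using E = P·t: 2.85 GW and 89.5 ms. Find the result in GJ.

2.85 × 10⁹ × 89.5 × 10⁻³ = 255.075 × 10⁶ J

0.255075 GJ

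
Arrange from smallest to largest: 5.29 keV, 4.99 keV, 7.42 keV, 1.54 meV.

1.54 meV < 4.99 keV < 5.29 keV < 7.42 keV

5.29 keV = 5290 eV
4.99 keV = 4990 eV
7.42 keV = 7420 eV
1.54 meV = 0.00154 eV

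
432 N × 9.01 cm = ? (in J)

432 × 9.01 × 10^-2 = 3892.32 × 10^-2 J

38.9232 J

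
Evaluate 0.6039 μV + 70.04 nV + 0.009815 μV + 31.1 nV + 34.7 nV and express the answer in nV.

In nV:
  0.6039 μV = 0.6039e3 nV = 603.9
  70.04 nV → 70.04
  0.009815 μV = 0.009815e3 nV = 9.815
  31.1 nV → 31.1
  34.7 nV → 34.7
Sum: 603.9 + 70.04 + 9.815 + 31.1 + 34.7 = 749.555

749.555 nV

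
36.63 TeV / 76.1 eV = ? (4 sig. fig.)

481300000000

(36.63 × 10^12) / (76.1) = 0.48134 × 10^12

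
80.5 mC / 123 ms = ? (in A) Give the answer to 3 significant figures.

0.654 A

(80.5e-3) / (123e-3) = 0.65447 A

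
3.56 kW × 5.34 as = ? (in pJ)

3.56 × 10³ × 5.34 × 10⁻¹⁸ = 19.0104 × 10⁻¹⁵ J

0.0190104 pJ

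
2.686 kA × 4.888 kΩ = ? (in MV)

13.129168 MV

2.686 × 10³ × 4.888 × 10³ = 13.129168 × 10⁶ V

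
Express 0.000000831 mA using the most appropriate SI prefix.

= 831e-12 A; 1e-12 is pico.

831 pA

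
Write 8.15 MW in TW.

0.00000815 TW

mega = 1e6, tera = 1e12; factor is 1e-6.
8.15 × 1e-6 = 0.00000815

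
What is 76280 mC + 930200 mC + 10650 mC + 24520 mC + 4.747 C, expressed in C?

1046.397 C

In C:
  76280 mC = 76280 × 10⁻³ C = 76.28
  930200 mC = 930200 × 10⁻³ C = 930.2
  10650 mC = 10650 × 10⁻³ C = 10.65
  24520 mC = 24520 × 10⁻³ C = 24.52
  4.747 C → 4.747
Sum: 76.28 + 930.2 + 10.65 + 24.52 + 4.747 = 1046.397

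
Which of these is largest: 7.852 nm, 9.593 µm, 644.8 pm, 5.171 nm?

9.593 µm

7.852 nm = 0.000000007852 m
9.593 µm = 0.000009593 m
644.8 pm = 0.0000000006448 m
5.171 nm = 0.000000005171 m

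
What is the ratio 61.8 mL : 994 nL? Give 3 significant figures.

62200

(61.8 × 10⁻³) / (994 × 10⁻⁹) = 0.06217 × 10⁶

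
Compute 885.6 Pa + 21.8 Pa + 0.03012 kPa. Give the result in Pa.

937.52 Pa

In Pa:
  885.6 Pa → 885.6
  21.8 Pa → 21.8
  0.03012 kPa = 0.03012 × 10³ Pa = 30.12
Sum: 885.6 + 21.8 + 30.12 = 937.52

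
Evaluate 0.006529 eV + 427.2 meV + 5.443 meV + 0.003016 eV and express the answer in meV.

In meV:
  0.006529 eV = 0.006529 × 10^3 meV = 6.529
  427.2 meV → 427.2
  5.443 meV → 5.443
  0.003016 eV = 0.003016 × 10^3 meV = 3.016
Sum: 6.529 + 427.2 + 5.443 + 3.016 = 442.188

442.188 meV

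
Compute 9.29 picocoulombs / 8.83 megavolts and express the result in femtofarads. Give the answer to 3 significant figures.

0.00105 femtofarads

(9.29 × 10⁻¹²) / (8.83 × 10⁶) = 1.0521 × 10⁻¹⁸ F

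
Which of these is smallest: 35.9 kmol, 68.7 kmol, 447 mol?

447 mol

35.9 kmol = 35900 mol
68.7 kmol = 68700 mol
447 mol = 447 mol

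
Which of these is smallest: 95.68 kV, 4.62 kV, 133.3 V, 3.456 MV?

133.3 V

95.68 kV = 95680 V
4.62 kV = 4620 V
133.3 V = 133.3 V
3.456 MV = 3456000 V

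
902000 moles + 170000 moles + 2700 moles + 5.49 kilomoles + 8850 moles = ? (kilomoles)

In kilomoles:
  902000 moles = 902000 × 10^-3 kilomoles = 902
  170000 moles = 170000 × 10^-3 kilomoles = 170
  2700 moles = 2700 × 10^-3 kilomoles = 2.7
  5.49 kilomoles → 5.49
  8850 moles = 8850 × 10^-3 kilomoles = 8.85
Sum: 902 + 170 + 2.7 + 5.49 + 8.85 = 1089.04

1089.04 kilomoles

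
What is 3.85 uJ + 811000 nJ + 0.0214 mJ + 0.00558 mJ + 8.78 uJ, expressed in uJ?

In uJ:
  3.85 uJ → 3.85
  811000 nJ = 811000e-3 uJ = 811
  0.0214 mJ = 0.0214e3 uJ = 21.4
  0.00558 mJ = 0.00558e3 uJ = 5.58
  8.78 uJ → 8.78
Sum: 3.85 + 811 + 21.4 + 5.58 + 8.78 = 850.61

850.61 uJ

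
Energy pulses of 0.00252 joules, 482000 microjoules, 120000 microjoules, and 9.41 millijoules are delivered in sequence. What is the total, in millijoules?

In millijoules:
  0.00252 joules = 0.00252 × 10³ millijoules = 2.52
  482000 microjoules = 482000 × 10⁻³ millijoules = 482
  120000 microjoules = 120000 × 10⁻³ millijoules = 120
  9.41 millijoules → 9.41
Sum: 2.52 + 482 + 120 + 9.41 = 613.93

613.93 millijoules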